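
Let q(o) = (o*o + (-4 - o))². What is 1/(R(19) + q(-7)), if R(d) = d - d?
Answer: 1/2704 ≈ 0.00036982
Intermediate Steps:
R(d) = 0
q(o) = (-4 + o² - o)² (q(o) = (o² + (-4 - o))² = (-4 + o² - o)²)
1/(R(19) + q(-7)) = 1/(0 + (4 - 7 - 1*(-7)²)²) = 1/(0 + (4 - 7 - 1*49)²) = 1/(0 + (4 - 7 - 49)²) = 1/(0 + (-52)²) = 1/(0 + 2704) = 1/2704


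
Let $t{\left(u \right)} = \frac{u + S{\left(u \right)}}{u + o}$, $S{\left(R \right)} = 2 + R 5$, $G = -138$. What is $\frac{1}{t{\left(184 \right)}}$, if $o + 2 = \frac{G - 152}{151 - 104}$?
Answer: $\frac{4132}{25991} \approx 0.15898$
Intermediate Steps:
$S{\left(R \right)} = 2 + 5 R$
$o = - \frac{384}{47}$ ($o = -2 + \frac{-138 - 152}{151 - 104} = -2 - \frac{290}{47} = - \frac{384}{47} \approx -8.1702$)
$t{\left(u \right)} = \frac{2 + 6 u}{- \frac{384}{47} + u}$ ($t{\left(u \right)} = \frac{u + \left(2 + 5 u\right)}{u - \frac{384}{47}} = \frac{2 + 6 u}{- \frac{384}{47} + u}$)
$\frac{1}{t{\left(184 \right)}} = \frac{1}{94 \frac{1}{-384 + 47 \cdot 184} \left(1 + 3 \cdot 184\right)} = \frac{1}{94 \frac{1}{-384 + 8648} \left(1 + 552\right)} = \frac{1}{94 \cdot \frac{1}{8264} \cdot 553} = \frac{1}{\frac{25991}{4132}} = \frac{4132}{25991}$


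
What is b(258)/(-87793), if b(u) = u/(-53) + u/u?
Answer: 205/4653029 ≈ 4.4057e-5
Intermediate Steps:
b(u) = 1 - u/53 (b(u) = u*(-1/53) + 1 = -u/53 + 1 = 1 - u/53)
b(258)/(-87793) = (1 - 1/53*258)/(-87793) = (1 - 258/53)*(-1/87793) = -205/53*(-1/87793) = 205/4653029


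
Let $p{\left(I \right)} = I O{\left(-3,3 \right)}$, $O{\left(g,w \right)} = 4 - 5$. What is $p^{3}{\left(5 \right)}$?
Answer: $-125$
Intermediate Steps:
$O{\left(g,w \right)} = -1$
$p{\left(I \right)} = - I$ ($p{\left(I \right)} = I \left(-1\right) = - I$)
$p^{3}{\left(5 \right)} = \left(\left(-1\right) 5\right)^{3} = \left(-5\right)^{3} = -125$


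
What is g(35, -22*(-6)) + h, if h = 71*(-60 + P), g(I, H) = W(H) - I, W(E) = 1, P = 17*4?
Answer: 534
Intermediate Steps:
P = 68
g(I, H) = 1 - I
h = 568 (h = 71*(-60 + 68) = 71*8 = 568)
g(35, -22*(-6)) + h = (1 - 1*35) + 568 = (1 - 35) + 568 = -34 + 568 = 534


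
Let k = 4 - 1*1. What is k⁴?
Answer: 81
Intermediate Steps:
k = 3 (k = 4 - 1 = 3)
k⁴ = 3⁴ = 81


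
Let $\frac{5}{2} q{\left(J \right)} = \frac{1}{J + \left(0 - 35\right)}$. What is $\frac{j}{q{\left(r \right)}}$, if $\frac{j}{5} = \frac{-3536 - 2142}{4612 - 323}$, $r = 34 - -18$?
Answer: $- \frac{1206575}{4289} \approx -281.32$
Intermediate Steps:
$r = 52$ ($r = 34 + 18 = 52$)
$j = - \frac{28390}{4289}$ ($j = 5 \frac{-3536 - 2142}{4612 - 323} = 5 \left(- \frac{5678}{4289}\right) = - \frac{28390}{4289} \approx -6.6193$)
$q{\left(J \right)} = \frac{2}{5 \left(-35 + J\right)}$ ($q{\left(J \right)} = \frac{2}{5 \left(J + \left(0 - 35\right)\right)} = \frac{2}{5 \left(J - 35\right)} = \frac{2}{5 \left(-35 + J\right)}$)
$\frac{j}{q{\left(r \right)}} = - \frac{28390}{4289 \frac{2}{5 \left(-35 + 52\right)}} = - \frac{28390}{4289 \frac{2}{5 \cdot 17}} = - \frac{28390}{4289 \cdot \frac{2}{5} \cdot \frac{1}{17}} = - \frac{28390}{4289 \cdot \frac{2}{85}} = \left(- \frac{28390}{4289}\right) \frac{85}{2} = - \frac{1206575}{4289}$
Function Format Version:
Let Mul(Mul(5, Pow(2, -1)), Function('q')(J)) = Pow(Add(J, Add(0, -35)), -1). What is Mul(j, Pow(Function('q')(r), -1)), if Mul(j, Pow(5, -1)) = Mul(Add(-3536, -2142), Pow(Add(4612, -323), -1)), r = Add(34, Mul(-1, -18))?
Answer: Rational(-1206575, 4289) ≈ -281.32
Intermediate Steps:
r = 52 (r = Add(34, 18) = 52)
j = Rational(-28390, 4289) (j = Mul(5, Mul(Add(-3536, -2142), Pow(Add(4612, -323), -1))) = Mul(5, Mul(-5678, Pow(4289, -1))) = Mul(5, Mul(-5678, Rational(1, 4289))) = Mul(5, Rational(-5678, 4289)) = Rational(-28390, 4289) ≈ -6.6193)
Function('q')(J) = Mul(Rational(2, 5), Pow(Add(-35, J), -1)) (Function('q')(J) = Mul(Rational(2, 5), Pow(Add(J, Add(0, -35)), -1)) = Mul(Rational(2, 5), Pow(Add(J, -35), -1)) = Mul(Rational(2, 5), Pow(Add(-35, J), -1)))
Mul(j, Pow(Function('q')(r), -1)) = Mul(Rational(-28390, 4289), Pow(Mul(Rational(2, 5), Pow(Add(-35, 52), -1)), -1)) = Mul(Rational(-28390, 4289), Pow(Mul(Rational(2, 5), Pow(17, -1)), -1)) = Mul(Rational(-28390, 4289), Pow(Mul(Rational(2, 5), Rational(1, 17)), -1)) = Mul(Rational(-28390, 4289), Pow(Rational(2, 85), -1)) = Mul(Rational(-28390, 4289), Rational(85, 2)) = Rational(-1206575, 4289)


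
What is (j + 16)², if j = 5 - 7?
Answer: 196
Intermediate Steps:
j = -2
(j + 16)² = (-2 + 16)² = 14² = 196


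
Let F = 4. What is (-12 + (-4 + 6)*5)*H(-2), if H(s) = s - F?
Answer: 12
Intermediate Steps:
H(s) = -4 + s (H(s) = s - 1*4 = s - 4 = -4 + s)
(-12 + (-4 + 6)*5)*H(-2) = (-12 + (-4 + 6)*5)*(-4 - 2) = (-12 + 2*5)*(-6) = (-12 + 10)*(-6) = -2*(-6) = 12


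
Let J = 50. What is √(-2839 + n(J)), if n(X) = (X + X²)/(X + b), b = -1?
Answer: I*√136561/7 ≈ 52.792*I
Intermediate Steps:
n(X) = (X + X²)/(-1 + X) (n(X) = (X + X²)/(X - 1) = (X + X²)/(-1 + X))
√(-2839 + n(J)) = √(-2839 + 50*(1 + 50)/(-1 + 50)) = √(-2839 + 50*51/49) = √(-2839 + 50*(1/49)*51) = √(-2839 + 2550/49) = √(-136561/49) = I*√136561/7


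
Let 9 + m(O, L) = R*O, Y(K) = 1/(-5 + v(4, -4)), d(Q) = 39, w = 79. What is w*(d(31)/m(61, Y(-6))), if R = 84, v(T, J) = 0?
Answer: 1027/1705 ≈ 0.60235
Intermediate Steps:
Y(K) = -1/5 (Y(K) = 1/(-5 + 0) = 1/(-5) = -1/5)
m(O, L) = -9 + 84*O
w*(d(31)/m(61, Y(-6))) = 79*(39/(-9 + 84*61)) = 79*(39/(-9 + 5124)) = 79*(39/5115) = 79*(39*(1/5115)) = 79*(13/1705) = 1027/1705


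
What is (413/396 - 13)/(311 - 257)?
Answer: -4735/21384 ≈ -0.22143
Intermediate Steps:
(413/396 - 13)/(311 - 257) = (413*(1/396) - 13)/54 = (413/396 - 13)*(1/54) = -4735/396*1/54 = -4735/21384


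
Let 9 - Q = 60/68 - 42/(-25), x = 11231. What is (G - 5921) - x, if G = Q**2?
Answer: -3090594304/180625 ≈ -17111.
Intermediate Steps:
Q = 2736/425 (Q = 9 - (60/68 - 42/(-25)) = 9 - (60*(1/68) - 42*(-1/25)) = 9 - (15/17 + 42/25) = 9 - 1*1089/425 = 9 - 1089/425 = 2736/425 ≈ 6.4376)
G = 7485696/180625 (G = (2736/425)**2 = 7485696/180625 ≈ 41.443)
(G - 5921) - x = (7485696/180625 - 5921) - 1*11231 = -1061994929/180625 - 11231 = -3090594304/180625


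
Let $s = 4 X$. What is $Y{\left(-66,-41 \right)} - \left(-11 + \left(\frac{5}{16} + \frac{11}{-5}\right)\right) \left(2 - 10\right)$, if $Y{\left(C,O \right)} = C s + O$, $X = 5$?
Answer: $- \frac{14641}{10} \approx -1464.1$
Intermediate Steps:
$s = 20$ ($s = 4 \cdot 5 = 20$)
$Y{\left(C,O \right)} = O + 20 C$ ($Y{\left(C,O \right)} = C 20 + O = 20 C + O = O + 20 C$)
$Y{\left(-66,-41 \right)} - \left(-11 + \left(\frac{5}{16} + \frac{11}{-5}\right)\right) \left(2 - 10\right) = \left(-41 + 20 \left(-66\right)\right) - \left(-11 + \left(\frac{5}{16} + \frac{11}{-5}\right)\right) \left(2 - 10\right) = \left(-41 - 1320\right) - \left(-11 + \left(5 \cdot \frac{1}{16} + 11 \left(- \frac{1}{5}\right)\right)\right) \left(2 - 10\right) = -1361 - \left(-11 + \left(\frac{5}{16} - \frac{11}{5}\right)\right) \left(-8\right) = -1361 - \left(-11 - \frac{151}{80}\right) \left(-8\right) = -1361 - \left(- \frac{1031}{80}\right) \left(-8\right) = -1361 - \frac{1031}{10} = - \frac{14641}{10}$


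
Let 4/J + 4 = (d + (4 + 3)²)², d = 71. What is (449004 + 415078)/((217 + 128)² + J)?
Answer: 1554915559/214185488 ≈ 7.2597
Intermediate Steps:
J = 1/3599 (J = 4/(-4 + (71 + (4 + 3)²)²) = 4/(-4 + (71 + 7²)²) = 4/(-4 + (71 + 49)²) = 4/(-4 + 120²) = 4/(-4 + 14400) = 4/14396 = 4*(1/14396) = 1/3599 ≈ 0.00027785)
(449004 + 415078)/((217 + 128)² + J) = (449004 + 415078)/((217 + 128)² + 1/3599) = 864082/(345² + 1/3599) = 864082/(119025 + 1/3599) = 864082/(428370976/3599) = 864082*(3599/428370976) = 1554915559/214185488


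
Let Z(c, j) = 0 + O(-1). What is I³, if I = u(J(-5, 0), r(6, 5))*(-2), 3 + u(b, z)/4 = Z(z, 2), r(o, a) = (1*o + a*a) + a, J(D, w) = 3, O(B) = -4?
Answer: 175616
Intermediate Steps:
Z(c, j) = -4 (Z(c, j) = 0 - 4 = -4)
r(o, a) = a + o + a² (r(o, a) = (o + a²) + a = a + o + a²)
u(b, z) = -28 (u(b, z) = -12 + 4*(-4) = -12 - 16 = -28)
I = 56 (I = -28*(-2) = 56)
I³ = 56³ = 175616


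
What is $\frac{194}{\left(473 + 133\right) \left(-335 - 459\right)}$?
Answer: $- \frac{97}{240582} \approx -0.00040319$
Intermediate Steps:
$\frac{194}{\left(473 + 133\right) \left(-335 - 459\right)} = \frac{194}{606 \left(-794\right)} = \frac{194}{-481164} = 194 \left(- \frac{1}{481164}\right) = - \frac{97}{240582}$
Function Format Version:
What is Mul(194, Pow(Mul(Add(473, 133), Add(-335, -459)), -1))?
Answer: Rational(-97, 240582) ≈ -0.00040319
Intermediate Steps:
Mul(194, Pow(Mul(Add(473, 133), Add(-335, -459)), -1)) = Mul(194, Pow(Mul(606, -794), -1)) = Mul(194, Pow(-481164, -1)) = Mul(194, Rational(-1, 481164)) = Rational(-97, 240582)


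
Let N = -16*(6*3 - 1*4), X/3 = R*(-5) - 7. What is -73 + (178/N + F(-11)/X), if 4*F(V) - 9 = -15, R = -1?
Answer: -8237/112 ≈ -73.545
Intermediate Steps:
F(V) = -3/2 (F(V) = 9/4 + (¼)*(-15) = 9/4 - 15/4 = -3/2)
X = -6 (X = 3*(-1*(-5) - 7) = 3*(5 - 7) = 3*(-2) = -6)
N = -224 (N = -16*(18 - 4) = -16*14 = -224)
-73 + (178/N + F(-11)/X) = -73 + (178/(-224) - 3/2/(-6)) = -73 + (178*(-1/224) - 3/2*(-⅙)) = -73 + (-89/112 + ¼) = -73 - 61/112 = -8237/112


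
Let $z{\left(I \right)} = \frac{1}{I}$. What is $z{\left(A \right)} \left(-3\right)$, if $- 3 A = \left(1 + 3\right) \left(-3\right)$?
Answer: $- \frac{3}{4} \approx -0.75$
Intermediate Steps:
$A = 4$ ($A = - \frac{\left(1 + 3\right) \left(-3\right)}{3} = - \frac{4 \left(-3\right)}{3} = \left(- \frac{1}{3}\right) \left(-12\right) = 4$)
$z{\left(A \right)} \left(-3\right) = \frac{1}{4} \left(-3\right) = - \frac{3}{4}$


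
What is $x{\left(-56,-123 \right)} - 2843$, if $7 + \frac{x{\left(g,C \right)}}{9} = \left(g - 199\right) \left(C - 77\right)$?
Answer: $456094$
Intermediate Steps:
$x{\left(g,C \right)} = -63 + 9 \left(-199 + g\right) \left(-77 + C\right)$ ($x{\left(g,C \right)} = -63 + 9 \left(g - 199\right) \left(C - 77\right) = -63 + 9 \left(-199 + g\right) \left(-77 + C\right)$)
$x{\left(-56,-123 \right)} - 2843 = \left(137844 - -220293 - -38808 + 9 \left(-123\right) \left(-56\right)\right) - 2843 = \left(137844 + 220293 + 38808 + 61992\right) - 2843 = 458937 - 2843 = 456094$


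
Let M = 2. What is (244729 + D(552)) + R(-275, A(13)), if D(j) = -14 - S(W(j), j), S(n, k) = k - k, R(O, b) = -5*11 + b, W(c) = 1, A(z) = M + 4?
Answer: 244666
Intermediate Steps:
A(z) = 6 (A(z) = 2 + 4 = 6)
R(O, b) = -55 + b
S(n, k) = 0
D(j) = -14 (D(j) = -14 - 1*0 = -14 + 0 = -14)
(244729 + D(552)) + R(-275, A(13)) = (244729 - 14) + (-55 + 6) = 244715 - 49 = 244666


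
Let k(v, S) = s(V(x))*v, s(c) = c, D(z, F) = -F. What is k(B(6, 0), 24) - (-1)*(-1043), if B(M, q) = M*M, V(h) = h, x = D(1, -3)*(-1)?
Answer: -1151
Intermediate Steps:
x = -3 (x = -1*(-3)*(-1) = 3*(-1) = -3)
B(M, q) = M²
k(v, S) = -3*v
k(B(6, 0), 24) - (-1)*(-1043) = -3*6² - (-1)*(-1043) = -3*36 - 1*1043 = -108 - 1043 = -1151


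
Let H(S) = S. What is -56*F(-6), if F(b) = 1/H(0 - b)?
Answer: -28/3 ≈ -9.3333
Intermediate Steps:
F(b) = -1/b (F(b) = 1/(0 - b) = 1/(-b) = -1/b)
-56*F(-6) = -(-56)/(-6) = -(-56)*(-1)/6 = -56*⅙ = -28/3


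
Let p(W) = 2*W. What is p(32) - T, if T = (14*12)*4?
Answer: -608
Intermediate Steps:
T = 672 (T = 168*4 = 672)
p(32) - T = 2*32 - 1*672 = 64 - 672 = -608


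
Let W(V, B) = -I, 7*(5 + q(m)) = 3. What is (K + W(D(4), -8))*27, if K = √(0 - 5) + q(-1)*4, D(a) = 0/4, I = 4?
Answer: -4212/7 + 27*I*√5 ≈ -601.71 + 60.374*I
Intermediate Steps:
q(m) = -32/7 (q(m) = -5 + (⅐)*3 = -5 + 3/7 = -32/7)
D(a) = 0 (D(a) = 0*(¼) = 0)
W(V, B) = -4 (W(V, B) = -1*4 = -4)
K = -128/7 + I*√5 (K = √(0 - 5) - 32/7*4 = √(-5) - 128/7 = I*√5 - 128/7 = -128/7 + I*√5 ≈ -18.286 + 2.2361*I)
(K + W(D(4), -8))*27 = ((-128/7 + I*√5) - 4)*27 = (-156/7 + I*√5)*27 = -4212/7 + 27*I*√5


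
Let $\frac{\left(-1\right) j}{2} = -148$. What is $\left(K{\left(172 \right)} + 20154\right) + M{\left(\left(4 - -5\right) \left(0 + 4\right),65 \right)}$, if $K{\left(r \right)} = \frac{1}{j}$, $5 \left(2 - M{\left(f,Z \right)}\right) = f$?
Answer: $\frac{29820229}{1480} \approx 20149.0$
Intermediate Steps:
$j = 296$ ($j = \left(-2\right) \left(-148\right) = 296$)
$M{\left(f,Z \right)} = 2 - \frac{f}{5}$
$K{\left(r \right)} = \frac{1}{296}$
$\left(K{\left(172 \right)} + 20154\right) + M{\left(\left(4 - -5\right) \left(0 + 4\right),65 \right)} = \left(\frac{1}{296} + 20154\right) + \left(2 - \frac{\left(4 - -5\right) \left(0 + 4\right)}{5}\right) = \frac{5965585}{296} + \left(2 - \frac{\left(4 + 5\right) 4}{5}\right) = \frac{5965585}{296} + \left(2 - \frac{9 \cdot 4}{5}\right) = \frac{5965585}{296} + \left(2 - \frac{36}{5}\right) = \frac{5965585}{296} - \frac{26}{5} = \frac{29820229}{1480}$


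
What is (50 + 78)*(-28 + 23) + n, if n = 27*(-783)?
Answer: -21781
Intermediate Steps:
n = -21141
(50 + 78)*(-28 + 23) + n = (50 + 78)*(-28 + 23) - 21141 = 128*(-5) - 21141 = -640 - 21141 = -21781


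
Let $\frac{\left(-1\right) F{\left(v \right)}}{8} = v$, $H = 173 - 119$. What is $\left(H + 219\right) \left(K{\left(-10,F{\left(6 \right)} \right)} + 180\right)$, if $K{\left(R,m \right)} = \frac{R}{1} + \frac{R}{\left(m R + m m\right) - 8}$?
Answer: $\frac{64415715}{1388} \approx 46409.0$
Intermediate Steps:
$H = 54$
$F{\left(v \right)} = - 8 v$
$K{\left(R,m \right)} = R + \frac{R}{-8 + m^{2} + R m}$ ($K{\left(R,m \right)} = R 1 + \frac{R}{\left(R m + m^{2}\right) - 8} = R + \frac{R}{\left(m^{2} + R m\right) - 8} = R + \frac{R}{-8 + m^{2} + R m}$)
$\left(H + 219\right) \left(K{\left(-10,F{\left(6 \right)} \right)} + 180\right) = \left(54 + 219\right) \left(- \frac{10 \left(-7 + \left(\left(-8\right) 6\right)^{2} - 10 \left(\left(-8\right) 6\right)\right)}{-8 + \left(\left(-8\right) 6\right)^{2} - 10 \left(\left(-8\right) 6\right)} + 180\right) = 273 \left(- \frac{10 \left(-7 + \left(-48\right)^{2} - -480\right)}{-8 + \left(-48\right)^{2} - -480} + 180\right) = 273 \left(- \frac{10 \left(-7 + 2304 + 480\right)}{-8 + 2304 + 480} + 180\right) = 273 \left(\left(-10\right) \frac{1}{2776} \cdot 2777 + 180\right) = 273 \left(- \frac{13885}{1388} + 180\right) = 273 \cdot \frac{235955}{1388} = \frac{64415715}{1388}$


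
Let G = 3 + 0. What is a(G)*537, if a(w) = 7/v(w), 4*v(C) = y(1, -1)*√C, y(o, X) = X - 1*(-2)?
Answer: 5012*√3 ≈ 8681.0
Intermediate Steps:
y(o, X) = 2 + X (y(o, X) = X + 2 = 2 + X)
v(C) = √C/4 (v(C) = ((2 - 1)*√C)/4 = (1*√C)/4 = √C/4)
G = 3
a(w) = 28/√w (a(w) = 7/((√w/4)) = 7*(4/√w) = 28/√w)
a(G)*537 = (28/√3)*537 = (28*(√3/3))*537 = (28*√3/3)*537 = 5012*√3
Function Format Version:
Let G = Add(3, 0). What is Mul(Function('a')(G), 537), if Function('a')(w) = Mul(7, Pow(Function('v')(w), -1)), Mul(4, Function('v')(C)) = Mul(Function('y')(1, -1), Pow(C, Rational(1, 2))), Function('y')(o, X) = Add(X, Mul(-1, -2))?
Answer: Mul(5012, Pow(3, Rational(1, 2))) ≈ 8681.0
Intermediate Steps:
Function('y')(o, X) = Add(2, X) (Function('y')(o, X) = Add(X, 2) = Add(2, X))
Function('v')(C) = Mul(Rational(1, 4), Pow(C, Rational(1, 2))) (Function('v')(C) = Mul(Rational(1, 4), Mul(Add(2, -1), Pow(C, Rational(1, 2)))) = Mul(Rational(1, 4), Mul(1, Pow(C, Rational(1, 2)))) = Mul(Rational(1, 4), Pow(C, Rational(1, 2))))
G = 3
Function('a')(w) = Mul(28, Pow(w, Rational(-1, 2))) (Function('a')(w) = Mul(7, Pow(Mul(Rational(1, 4), Pow(w, Rational(1, 2))), -1)) = Mul(7, Mul(4, Pow(w, Rational(-1, 2)))) = Mul(28, Pow(w, Rational(-1, 2))))
Mul(Function('a')(G), 537) = Mul(Mul(28, Pow(3, Rational(-1, 2))), 537) = Mul(Mul(28, Mul(Rational(1, 3), Pow(3, Rational(1, 2)))), 537) = Mul(Mul(Rational(28, 3), Pow(3, Rational(1, 2))), 537) = Mul(5012, Pow(3, Rational(1, 2)))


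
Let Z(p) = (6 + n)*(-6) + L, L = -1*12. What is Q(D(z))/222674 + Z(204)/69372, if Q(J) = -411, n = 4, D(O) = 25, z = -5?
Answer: -1237345/429092798 ≈ -0.0028836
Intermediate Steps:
L = -12
Z(p) = -72 (Z(p) = (6 + 4)*(-6) - 12 = 10*(-6) - 12 = -60 - 12 = -72)
Q(D(z))/222674 + Z(204)/69372 = -411/222674 - 72/69372 = -411*1/222674 - 72*1/69372 = -411/222674 - 2/1927 = -1237345/429092798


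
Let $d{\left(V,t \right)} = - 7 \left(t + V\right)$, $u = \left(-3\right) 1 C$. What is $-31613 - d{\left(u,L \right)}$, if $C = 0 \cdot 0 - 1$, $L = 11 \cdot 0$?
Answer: $-31592$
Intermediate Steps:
$L = 0$
$C = -1$ ($C = 0 - 1 = -1$)
$u = 3$ ($u = \left(-3\right) 1 \left(-1\right) = \left(-3\right) \left(-1\right) = 3$)
$d{\left(V,t \right)} = - 7 V - 7 t$ ($d{\left(V,t \right)} = - 7 \left(V + t\right) = - 7 V - 7 t$)
$-31613 - d{\left(u,L \right)} = -31613 - \left(\left(-7\right) 3 - 0\right) = -31613 - \left(-21 + 0\right) = -31613 - -21 = -31613 + 21 = -31592$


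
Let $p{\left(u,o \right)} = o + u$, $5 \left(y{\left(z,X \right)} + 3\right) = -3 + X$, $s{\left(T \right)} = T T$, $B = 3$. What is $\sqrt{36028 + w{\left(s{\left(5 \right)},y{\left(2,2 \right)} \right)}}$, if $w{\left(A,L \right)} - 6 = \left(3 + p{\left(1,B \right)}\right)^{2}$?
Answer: $\sqrt{36083} \approx 189.96$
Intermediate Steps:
$s{\left(T \right)} = T^{2}$
$y{\left(z,X \right)} = - \frac{18}{5} + \frac{X}{5}$ ($y{\left(z,X \right)} = -3 + \frac{-3 + X}{5} = -3 + \left(- \frac{3}{5} + \frac{X}{5}\right) = - \frac{18}{5} + \frac{X}{5}$)
$w{\left(A,L \right)} = 55$ ($w{\left(A,L \right)} = 6 + \left(3 + \left(3 + 1\right)\right)^{2} = 6 + \left(3 + 4\right)^{2} = 6 + 7^{2} = 6 + 49 = 55$)
$\sqrt{36028 + w{\left(s{\left(5 \right)},y{\left(2,2 \right)} \right)}} = \sqrt{36028 + 55} = \sqrt{36083}$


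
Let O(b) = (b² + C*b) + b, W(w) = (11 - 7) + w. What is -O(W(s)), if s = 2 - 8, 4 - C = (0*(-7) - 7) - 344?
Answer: 708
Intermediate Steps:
C = 355 (C = 4 - ((0*(-7) - 7) - 344) = 4 - ((0 - 7) - 344) = 4 - (-7 - 344) = 4 - 1*(-351) = 4 + 351 = 355)
s = -6
W(w) = 4 + w
O(b) = b² + 356*b (O(b) = (b² + 355*b) + b = b² + 356*b)
-O(W(s)) = -(4 - 6)*(356 + (4 - 6)) = -(-2)*(356 - 2) = -(-2)*354 = -1*(-708) = 708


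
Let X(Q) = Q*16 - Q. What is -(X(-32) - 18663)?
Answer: 19143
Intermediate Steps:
X(Q) = 15*Q (X(Q) = 16*Q - Q = 15*Q)
-(X(-32) - 18663) = -(15*(-32) - 18663) = -(-480 - 18663) = -1*(-19143) = 19143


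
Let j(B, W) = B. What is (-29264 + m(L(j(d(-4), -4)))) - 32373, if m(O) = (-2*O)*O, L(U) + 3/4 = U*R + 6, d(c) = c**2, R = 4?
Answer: -569825/8 ≈ -71228.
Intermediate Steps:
L(U) = 21/4 + 4*U (L(U) = -3/4 + (U*4 + 6) = -3/4 + (4*U + 6) = -3/4 + (6 + 4*U) = 21/4 + 4*U)
m(O) = -2*O**2
(-29264 + m(L(j(d(-4), -4)))) - 32373 = (-29264 - 2*(21/4 + 4*(-4)**2)**2) - 32373 = (-29264 - 2*(21/4 + 4*16)**2) - 32373 = (-29264 - 2*(21/4 + 64)**2) - 32373 = (-29264 - 2*(277/4)**2) - 32373 = (-29264 - 2*76729/16) - 32373 = (-29264 - 76729/8) - 32373 = -310841/8 - 32373 = -569825/8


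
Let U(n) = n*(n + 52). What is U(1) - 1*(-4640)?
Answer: 4693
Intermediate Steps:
U(n) = n*(52 + n)
U(1) - 1*(-4640) = 1*(52 + 1) - 1*(-4640) = 1*53 + 4640 = 53 + 4640 = 4693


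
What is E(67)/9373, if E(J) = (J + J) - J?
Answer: 67/9373 ≈ 0.0071482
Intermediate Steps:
E(J) = J (E(J) = 2*J - J = J)
E(67)/9373 = 67/9373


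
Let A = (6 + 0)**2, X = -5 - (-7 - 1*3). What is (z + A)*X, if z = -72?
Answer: -180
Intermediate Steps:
X = 5 (X = -5 - (-7 - 3) = -5 - 1*(-10) = -5 + 10 = 5)
A = 36 (A = 6**2 = 36)
(z + A)*X = (-72 + 36)*5 = -36*5 = -180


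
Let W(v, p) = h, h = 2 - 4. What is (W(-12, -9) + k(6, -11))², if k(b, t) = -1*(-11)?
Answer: 81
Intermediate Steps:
h = -2
k(b, t) = 11
W(v, p) = -2
(W(-12, -9) + k(6, -11))² = (-2 + 11)² = 9² = 81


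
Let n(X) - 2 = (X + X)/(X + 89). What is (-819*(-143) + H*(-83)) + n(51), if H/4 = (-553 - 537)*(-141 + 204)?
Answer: 1604089181/70 ≈ 2.2916e+7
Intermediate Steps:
H = -274680 (H = 4*((-553 - 537)*(-141 + 204)) = 4*(-1090*63) = 4*(-68670) = -274680)
n(X) = 2 + 2*X/(89 + X) (n(X) = 2 + (X + X)/(X + 89) = 2 + (2*X)/(89 + X) = 2 + 2*X/(89 + X))
(-819*(-143) + H*(-83)) + n(51) = (-819*(-143) - 274680*(-83)) + 2*(89 + 2*51)/(89 + 51) = (117117 + 22798440) + 2*(89 + 102)/140 = 22915557 + 2*(1/140)*191 = 22915557 + 191/70 = 1604089181/70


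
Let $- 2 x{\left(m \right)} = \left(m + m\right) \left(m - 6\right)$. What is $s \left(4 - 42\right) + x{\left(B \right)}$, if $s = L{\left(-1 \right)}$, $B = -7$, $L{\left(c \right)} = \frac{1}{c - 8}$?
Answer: $- \frac{781}{9} \approx -86.778$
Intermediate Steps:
$L{\left(c \right)} = \frac{1}{-8 + c}$
$s = - \frac{1}{9}$ ($s = \frac{1}{-8 - 1} = \frac{1}{-9} = - \frac{1}{9} \approx -0.11111$)
$x{\left(m \right)} = - m \left(-6 + m\right)$ ($x{\left(m \right)} = - \frac{\left(m + m\right) \left(m - 6\right)}{2} = - \frac{2 m \left(-6 + m\right)}{2} = - m \left(-6 + m\right)$)
$s \left(4 - 42\right) + x{\left(B \right)} = - \frac{4 - 42}{9} - 7 \left(6 - -7\right) = \left(- \frac{1}{9}\right) \left(-38\right) - 7 \left(6 + 7\right) = \frac{38}{9} - 91 = - \frac{781}{9}$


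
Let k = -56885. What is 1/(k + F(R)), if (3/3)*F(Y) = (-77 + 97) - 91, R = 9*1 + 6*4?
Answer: -1/56956 ≈ -1.7557e-5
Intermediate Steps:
R = 33 (R = 9 + 24 = 33)
F(Y) = -71 (F(Y) = (-77 + 97) - 91 = 20 - 91 = -71)
1/(k + F(R)) = 1/(-56885 - 71) = 1/(-56956) = -1/56956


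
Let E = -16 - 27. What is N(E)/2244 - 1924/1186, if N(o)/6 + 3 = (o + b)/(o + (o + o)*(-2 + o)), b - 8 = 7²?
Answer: -1383708607/848759714 ≈ -1.6303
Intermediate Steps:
b = 57 (b = 8 + 7² = 8 + 49 = 57)
E = -43
N(o) = -18 + 6*(57 + o)/(o + 2*o*(-2 + o)) (N(o) = -18 + 6*((o + 57)/(o + (o + o)*(-2 + o))) = -18 + 6*((57 + o)/(o + (2*o)*(-2 + o))) = -18 + 6*((57 + o)/(o + 2*o*(-2 + o))) = -18 + 6*(57 + o)/(o + 2*o*(-2 + o)))
N(E)/2244 - 1924/1186 = (6*(57 - 6*(-43)² + 10*(-43))/(-43*(-3 + 2*(-43))))/2244 - 1924/1186 = (6*(-1/43)*(57 - 6*1849 - 430)/(-3 - 86))*(1/2244) - 1924*1/1186 = (6*(-1/43)*(57 - 11094 - 430)/(-89))*(1/2244) - 962/593 = (6*(-1/43)*(-1/89)*(-11467))*(1/2244) - 962/593 = -68802/3827*1/2244 - 962/593 = -11467/1431298 - 962/593 = -1383708607/848759714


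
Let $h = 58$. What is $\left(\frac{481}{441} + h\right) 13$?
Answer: $\frac{338767}{441} \approx 768.18$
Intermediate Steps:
$\left(\frac{481}{441} + h\right) 13 = \left(\frac{481}{441} + 58\right) 13 = \frac{26059}{441} \cdot 13 = \frac{338767}{441}$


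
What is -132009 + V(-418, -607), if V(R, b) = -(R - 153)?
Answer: -131438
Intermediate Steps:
V(R, b) = 153 - R (V(R, b) = -(-153 + R) = 153 - R)
-132009 + V(-418, -607) = -132009 + (153 - 1*(-418)) = -132009 + (153 + 418) = -132009 + 571 = -131438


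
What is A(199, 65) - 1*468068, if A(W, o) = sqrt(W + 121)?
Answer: -468068 + 8*sqrt(5) ≈ -4.6805e+5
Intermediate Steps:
A(W, o) = sqrt(121 + W)
A(199, 65) - 1*468068 = sqrt(121 + 199) - 1*468068 = sqrt(320) - 468068 = 8*sqrt(5) - 468068 = -468068 + 8*sqrt(5)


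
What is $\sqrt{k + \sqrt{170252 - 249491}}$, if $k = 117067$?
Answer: $\sqrt{117067 + i \sqrt{79239}} \approx 342.15 + 0.411 i$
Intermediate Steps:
$\sqrt{k + \sqrt{170252 - 249491}} = \sqrt{117067 + \sqrt{170252 - 249491}} = \sqrt{117067 + \sqrt{-79239}} = \sqrt{117067 + i \sqrt{79239}}$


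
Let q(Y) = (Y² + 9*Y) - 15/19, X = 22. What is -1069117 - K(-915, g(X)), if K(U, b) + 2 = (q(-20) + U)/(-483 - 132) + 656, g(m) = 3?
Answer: -2500057471/2337 ≈ -1.0698e+6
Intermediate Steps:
q(Y) = -15/19 + Y² + 9*Y (q(Y) = (Y² + 9*Y) - 15*1/19 = (Y² + 9*Y) - 15/19 = -15/19 + Y² + 9*Y)
K(U, b) = 1527565/2337 - U/615 (K(U, b) = -2 + (((-15/19 + (-20)² + 9*(-20)) + U)/(-483 - 132) + 656) = -2 + (((-15/19 + 400 - 180) + U)/(-615) + 656) = -2 + ((4165/19 + U)*(-1/615) + 656) = -2 + ((-833/2337 - U/615) + 656) = -2 + (1532239/2337 - U/615) = 1527565/2337 - U/615)
-1069117 - K(-915, g(X)) = -1069117 - (1527565/2337 - 1/615*(-915)) = -1069117 - (1527565/2337 + 61/41) = -1069117 - 1*1531042/2337 = -1069117 - 1531042/2337 = -2500057471/2337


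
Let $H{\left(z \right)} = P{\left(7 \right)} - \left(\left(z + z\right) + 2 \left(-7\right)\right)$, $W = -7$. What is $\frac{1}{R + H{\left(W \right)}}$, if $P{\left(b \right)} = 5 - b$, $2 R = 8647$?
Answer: $\frac{2}{8699} \approx 0.00022991$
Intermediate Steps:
$R = \frac{8647}{2}$ ($R = \frac{1}{2} \cdot 8647 = \frac{8647}{2} \approx 4323.5$)
$H{\left(z \right)} = 12 - 2 z$ ($H{\left(z \right)} = \left(5 - 7\right) - \left(\left(z + z\right) + 2 \left(-7\right)\right) = \left(5 - 7\right) - \left(2 z - 14\right) = -2 - \left(-14 + 2 z\right) = 12 - 2 z$)
$\frac{1}{R + H{\left(W \right)}} = \frac{1}{\frac{8647}{2} + \left(12 - -14\right)} = \frac{1}{\frac{8647}{2} + \left(12 + 14\right)} = \frac{1}{\frac{8647}{2} + 26} = \frac{1}{\frac{8699}{2}} = \frac{2}{8699}$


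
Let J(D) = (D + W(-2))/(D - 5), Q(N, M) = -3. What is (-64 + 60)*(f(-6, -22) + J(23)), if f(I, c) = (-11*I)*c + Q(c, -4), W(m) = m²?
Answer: 5814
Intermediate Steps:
J(D) = (4 + D)/(-5 + D) (J(D) = (D + (-2)²)/(D - 5) = (D + 4)/(-5 + D) = (4 + D)/(-5 + D))
f(I, c) = -3 - 11*I*c (f(I, c) = (-11*I)*c - 3 = -11*I*c - 3 = -3 - 11*I*c)
(-64 + 60)*(f(-6, -22) + J(23)) = (-64 + 60)*((-3 - 11*(-6)*(-22)) + (4 + 23)/(-5 + 23)) = -4*((-3 - 1452) + 27/18) = -4*(-1455 + (1/18)*27) = -4*(-1455 + 3/2) = -4*(-2907/2) = 5814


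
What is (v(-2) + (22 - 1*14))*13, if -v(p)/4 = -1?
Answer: 156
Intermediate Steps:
v(p) = 4 (v(p) = -4*(-1) = 4)
(v(-2) + (22 - 1*14))*13 = (4 + (22 - 1*14))*13 = (4 + (22 - 14))*13 = (4 + 8)*13 = 12*13 = 156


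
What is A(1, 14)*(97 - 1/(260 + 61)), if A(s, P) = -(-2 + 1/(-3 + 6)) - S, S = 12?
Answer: -965216/963 ≈ -1002.3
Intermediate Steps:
A(s, P) = -31/3 (A(s, P) = -(-2 + 1/(-3 + 6)) - 1*12 = -(-2 + 1/3) - 12 = -(-2 + ⅓) - 12 = -1*(-5/3) - 12 = 5/3 - 12 = -31/3)
A(1, 14)*(97 - 1/(260 + 61)) = -31*(97 - 1/(260 + 61))/3 = -31*(97 - 1/321)/3 = -31/3*31136/321 = -965216/963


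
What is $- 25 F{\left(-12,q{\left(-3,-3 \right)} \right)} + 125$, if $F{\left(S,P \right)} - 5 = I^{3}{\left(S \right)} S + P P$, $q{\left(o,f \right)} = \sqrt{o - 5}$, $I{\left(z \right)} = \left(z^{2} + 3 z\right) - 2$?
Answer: $357305000$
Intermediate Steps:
$I{\left(z \right)} = -2 + z^{2} + 3 z$
$q{\left(o,f \right)} = \sqrt{-5 + o}$
$F{\left(S,P \right)} = 5 + P^{2} + S \left(-2 + S^{2} + 3 S\right)^{3}$ ($F{\left(S,P \right)} = 5 + \left(\left(-2 + S^{2} + 3 S\right)^{3} S + P P\right) = 5 + \left(S \left(-2 + S^{2} + 3 S\right)^{3} + P^{2}\right) = 5 + \left(P^{2} + S \left(-2 + S^{2} + 3 S\right)^{3}\right) = 5 + P^{2} + S \left(-2 + S^{2} + 3 S\right)^{3}$)
$- 25 F{\left(-12,q{\left(-3,-3 \right)} \right)} + 125 = - 25 \left(5 + \left(\sqrt{-5 - 3}\right)^{2} - 12 \left(-2 + \left(-12\right)^{2} + 3 \left(-12\right)\right)^{3}\right) + 125 = - 25 \left(5 + \left(\sqrt{-8}\right)^{2} - 12 \left(-2 + 144 - 36\right)^{3}\right) + 125 = - 25 \left(5 + \left(2 i \sqrt{2}\right)^{2} - 12 \cdot 106^{3}\right) + 125 = - 25 \left(5 - 8 - 14292192\right) + 125 = \left(-25\right) \left(-14292195\right) + 125 = 357304875 + 125 = 357305000$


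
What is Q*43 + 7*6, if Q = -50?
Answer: -2108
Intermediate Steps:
Q*43 + 7*6 = -50*43 + 7*6 = -2150 + 42 = -2108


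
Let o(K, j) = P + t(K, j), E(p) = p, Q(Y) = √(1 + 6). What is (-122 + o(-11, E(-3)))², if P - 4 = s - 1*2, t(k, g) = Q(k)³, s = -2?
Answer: 15227 - 1708*√7 ≈ 10708.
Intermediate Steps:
Q(Y) = √7
t(k, g) = 7*√7 (t(k, g) = (√7)³ = 7*√7)
P = 0 (P = 4 + (-2 - 1*2) = 4 + (-2 - 2) = 4 - 4 = 0)
o(K, j) = 7*√7 (o(K, j) = 0 + 7*√7 = 7*√7)
(-122 + o(-11, E(-3)))² = (-122 + 7*√7)²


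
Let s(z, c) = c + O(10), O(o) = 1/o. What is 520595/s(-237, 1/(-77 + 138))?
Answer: 317562950/71 ≈ 4.4727e+6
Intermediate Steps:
s(z, c) = 1/10 + c (s(z, c) = c + 1/10 = 1/10 + c)
520595/s(-237, 1/(-77 + 138)) = 520595/(1/10 + 1/(-77 + 138)) = 520595/(1/10 + 1/61) = 520595/(71/610) = 520595*(610/71) = 317562950/71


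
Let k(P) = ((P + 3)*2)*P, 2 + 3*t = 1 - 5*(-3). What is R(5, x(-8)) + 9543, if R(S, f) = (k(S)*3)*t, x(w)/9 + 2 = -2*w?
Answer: 10663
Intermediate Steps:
t = 14/3 (t = -⅔ + (1 - 5*(-3))/3 = -⅔ + (1 + 15)/3 = -⅔ + (⅓)*16 = -⅔ + 16/3 = 14/3 ≈ 4.6667)
k(P) = P*(6 + 2*P) (k(P) = ((3 + P)*2)*P = (6 + 2*P)*P = P*(6 + 2*P))
x(w) = -18 - 18*w (x(w) = -18 + 9*(-2*w) = -18 - 18*w)
R(S, f) = 28*S*(3 + S) (R(S, f) = ((2*S*(3 + S))*3)*(14/3) = (6*S*(3 + S))*(14/3) = 28*S*(3 + S))
R(5, x(-8)) + 9543 = 28*5*(3 + 5) + 9543 = 28*5*8 + 9543 = 1120 + 9543 = 10663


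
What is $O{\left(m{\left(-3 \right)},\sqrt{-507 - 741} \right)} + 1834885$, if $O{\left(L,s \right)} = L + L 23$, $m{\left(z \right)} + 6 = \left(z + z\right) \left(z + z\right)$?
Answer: $1835605$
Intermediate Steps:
$m{\left(z \right)} = -6 + 4 z^{2}$ ($m{\left(z \right)} = -6 + \left(z + z\right) \left(z + z\right) = -6 + 2 z 2 z = -6 + 4 z^{2}$)
$O{\left(L,s \right)} = 24 L$ ($O{\left(L,s \right)} = L + 23 L = 24 L$)
$O{\left(m{\left(-3 \right)},\sqrt{-507 - 741} \right)} + 1834885 = 24 \left(-6 + 4 \left(-3\right)^{2}\right) + 1834885 = 24 \left(-6 + 4 \cdot 9\right) + 1834885 = 24 \left(-6 + 36\right) + 1834885 = 24 \cdot 30 + 1834885 = 720 + 1834885 = 1835605$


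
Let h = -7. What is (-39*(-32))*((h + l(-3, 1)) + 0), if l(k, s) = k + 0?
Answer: -12480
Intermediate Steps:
l(k, s) = k
(-39*(-32))*((h + l(-3, 1)) + 0) = (-39*(-32))*((-7 - 3) + 0) = 1248*(-10 + 0) = 1248*(-10) = -12480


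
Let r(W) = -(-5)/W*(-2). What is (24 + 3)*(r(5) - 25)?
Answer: -729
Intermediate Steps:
r(W) = -10/W (r(W) = (5/W)*(-2) = -10/W)
(24 + 3)*(r(5) - 25) = (24 + 3)*(-10/5 - 25) = 27*(-10*⅕ - 25) = 27*(-2 - 25) = 27*(-27) = -729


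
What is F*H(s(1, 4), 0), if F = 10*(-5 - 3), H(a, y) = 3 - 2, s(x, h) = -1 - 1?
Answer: -80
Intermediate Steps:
s(x, h) = -2
H(a, y) = 1
F = -80 (F = 10*(-8) = -80)
F*H(s(1, 4), 0) = -80*1 = -80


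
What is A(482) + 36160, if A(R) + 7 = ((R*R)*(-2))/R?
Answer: 35189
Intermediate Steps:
A(R) = -7 - 2*R (A(R) = -7 + ((R*R)*(-2))/R = -7 + (R**2*(-2))/R = -7 + (-2*R**2)/R = -7 - 2*R)
A(482) + 36160 = (-7 - 2*482) + 36160 = (-7 - 964) + 36160 = -971 + 36160 = 35189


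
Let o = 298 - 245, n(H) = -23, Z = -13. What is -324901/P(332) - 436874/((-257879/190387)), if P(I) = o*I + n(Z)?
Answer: 1461552778527395/4531707667 ≈ 3.2252e+5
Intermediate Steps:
o = 53
P(I) = -23 + 53*I (P(I) = 53*I - 23 = -23 + 53*I)
-324901/P(332) - 436874/((-257879/190387)) = -324901/(-23 + 53*332) - 436874/((-257879/190387)) = -324901/(-23 + 17596) - 436874/((-257879*1/190387)) = -324901/17573 - 436874/(-257879/190387) = -324901*1/17573 - 436874*(-190387/257879) = -324901/17573 + 83175130238/257879 = 1461552778527395/4531707667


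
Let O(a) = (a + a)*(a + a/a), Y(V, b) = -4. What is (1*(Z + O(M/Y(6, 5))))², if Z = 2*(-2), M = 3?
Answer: 1225/64 ≈ 19.141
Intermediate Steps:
Z = -4
O(a) = 2*a*(1 + a) (O(a) = (2*a)*(a + 1) = (2*a)*(1 + a) = 2*a*(1 + a))
(1*(Z + O(M/Y(6, 5))))² = (1*(-4 + 2*(3/(-4))*(1 + 3/(-4))))² = (1*(-4 + 2*(3*(-¼))*(1 + 3*(-¼))))² = (1*(-4 + 2*(-¾)*(1 - ¾)))² = (1*(-4 + 2*(-¾)*(¼)))² = (1*(-4 - 3/8))² = (1*(-35/8))² = (-35/8)² = 1225/64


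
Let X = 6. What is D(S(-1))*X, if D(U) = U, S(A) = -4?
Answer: -24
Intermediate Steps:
D(S(-1))*X = -4*6 = -24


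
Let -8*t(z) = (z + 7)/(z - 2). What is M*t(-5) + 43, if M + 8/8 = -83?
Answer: 40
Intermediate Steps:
M = -84 (M = -1 - 83 = -84)
t(z) = -(7 + z)/(8*(-2 + z)) (t(z) = -(z + 7)/(8*(z - 2)) = -(7 + z)/(8*(-2 + z)))
M*t(-5) + 43 = -21*(-7 - 1*(-5))/(2*(-2 - 5)) + 43 = -21*(-7 + 5)/(2*(-7)) + 43 = -21*(-1)*(-2)/(2*7) + 43 = -84*1/28 + 43 = -3 + 43 = 40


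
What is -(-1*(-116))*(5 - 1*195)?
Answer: 22040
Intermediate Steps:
-(-1*(-116))*(5 - 1*195) = -116*(5 - 195) = -116*(-190) = -1*(-22040) = 22040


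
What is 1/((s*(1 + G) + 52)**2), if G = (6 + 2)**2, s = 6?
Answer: 1/195364 ≈ 5.1187e-6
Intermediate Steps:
G = 64 (G = 8**2 = 64)
1/((s*(1 + G) + 52)**2) = 1/((6*(1 + 64) + 52)**2) = 1/((6*65 + 52)**2) = 1/((390 + 52)**2) = 1/(442**2) = 1/195364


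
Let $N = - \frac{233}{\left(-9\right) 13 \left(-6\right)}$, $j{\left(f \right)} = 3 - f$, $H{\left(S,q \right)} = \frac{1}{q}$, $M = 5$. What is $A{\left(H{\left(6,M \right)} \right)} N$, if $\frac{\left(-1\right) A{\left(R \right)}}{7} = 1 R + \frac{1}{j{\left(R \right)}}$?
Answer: $\frac{233}{180} \approx 1.2944$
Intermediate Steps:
$N = - \frac{233}{702}$ ($N = - \frac{233}{\left(-117\right) \left(-6\right)} = - \frac{233}{702} \approx -0.33191$)
$A{\left(R \right)} = - 7 R - \frac{7}{3 - R}$ ($A{\left(R \right)} = - 7 \left(1 R + \frac{1}{3 - R}\right) = - 7 \left(R + \frac{1}{3 - R}\right) = - 7 R - \frac{7}{3 - R}$)
$A{\left(H{\left(6,M \right)} \right)} N = \frac{7 \left(1 - \frac{-3 + \frac{1}{5}}{5}\right)}{-3 + \frac{1}{5}} \left(- \frac{233}{702}\right) = \frac{7 \left(1 - \frac{1}{5} \left(- \frac{14}{5}\right)\right)}{- \frac{14}{5}} \left(- \frac{233}{702}\right) = 7 \left(- \frac{5}{14}\right) \left(1 + \frac{14}{25}\right) \left(- \frac{233}{702}\right) = 7 \left(- \frac{5}{14}\right) \frac{39}{25} \left(- \frac{233}{702}\right) = \left(- \frac{39}{10}\right) \left(- \frac{233}{702}\right) = \frac{233}{180}$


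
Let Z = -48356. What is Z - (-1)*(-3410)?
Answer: -51766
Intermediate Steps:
Z - (-1)*(-3410) = -48356 - (-1)*(-3410) = -48356 - 1*3410 = -48356 - 3410 = -51766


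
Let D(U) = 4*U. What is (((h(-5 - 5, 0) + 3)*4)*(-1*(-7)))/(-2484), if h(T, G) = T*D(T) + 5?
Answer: -952/207 ≈ -4.5990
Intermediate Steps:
h(T, G) = 5 + 4*T**2 (h(T, G) = T*(4*T) + 5 = 4*T**2 + 5 = 5 + 4*T**2)
(((h(-5 - 5, 0) + 3)*4)*(-1*(-7)))/(-2484) = ((((5 + 4*(-5 - 5)**2) + 3)*4)*(-1*(-7)))/(-2484) = ((((5 + 4*(-10)**2) + 3)*4)*7)*(-1/2484) = ((((5 + 4*100) + 3)*4)*7)*(-1/2484) = ((((5 + 400) + 3)*4)*7)*(-1/2484) = (((405 + 3)*4)*7)*(-1/2484) = ((408*4)*7)*(-1/2484) = (1632*7)*(-1/2484) = 11424*(-1/2484) = -952/207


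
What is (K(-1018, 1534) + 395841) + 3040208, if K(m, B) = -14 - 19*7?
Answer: 3435902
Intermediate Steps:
K(m, B) = -147 (K(m, B) = -14 - 133 = -147)
(K(-1018, 1534) + 395841) + 3040208 = (-147 + 395841) + 3040208 = 395694 + 3040208 = 3435902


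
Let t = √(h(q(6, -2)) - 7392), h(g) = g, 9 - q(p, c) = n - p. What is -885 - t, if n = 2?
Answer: -885 - I*√7379 ≈ -885.0 - 85.901*I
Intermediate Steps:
q(p, c) = 7 + p (q(p, c) = 9 - (2 - p) = 9 + (-2 + p) = 7 + p)
t = I*√7379 (t = √((7 + 6) - 7392) = √(13 - 7392) = √(-7379) = I*√7379 ≈ 85.901*I)
-885 - t = -885 - I*√7379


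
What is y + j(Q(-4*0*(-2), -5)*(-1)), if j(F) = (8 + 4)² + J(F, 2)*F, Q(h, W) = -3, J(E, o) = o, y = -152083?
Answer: -151933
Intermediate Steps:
j(F) = 144 + 2*F (j(F) = (8 + 4)² + 2*F = 12² + 2*F = 144 + 2*F)
y + j(Q(-4*0*(-2), -5)*(-1)) = -152083 + (144 + 2*(-3*(-1))) = -152083 + (144 + 2*3) = -152083 + (144 + 6) = -152083 + 150 = -151933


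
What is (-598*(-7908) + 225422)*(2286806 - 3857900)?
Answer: -7783837540164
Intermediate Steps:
(-598*(-7908) + 225422)*(2286806 - 3857900) = (4728984 + 225422)*(-1571094) = 4954406*(-1571094) = -7783837540164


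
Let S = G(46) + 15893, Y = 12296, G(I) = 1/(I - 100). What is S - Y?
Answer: 194237/54 ≈ 3597.0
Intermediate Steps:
G(I) = 1/(-100 + I)
S = 858221/54 (S = 1/(-100 + 46) + 15893 = 1/(-54) + 15893 = -1/54 + 15893 = 858221/54 ≈ 15893.)
S - Y = 858221/54 - 1*12296 = 858221/54 - 12296 = 194237/54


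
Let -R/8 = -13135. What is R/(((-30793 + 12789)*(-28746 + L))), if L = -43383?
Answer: 26270/324652629 ≈ 8.0917e-5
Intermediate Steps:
R = 105080 (R = -8*(-13135) = 105080)
R/(((-30793 + 12789)*(-28746 + L))) = 105080/(((-30793 + 12789)*(-28746 - 43383))) = 105080/((-18004*(-72129))) = 105080/1298610516 = 105080*(1/1298610516) = 26270/324652629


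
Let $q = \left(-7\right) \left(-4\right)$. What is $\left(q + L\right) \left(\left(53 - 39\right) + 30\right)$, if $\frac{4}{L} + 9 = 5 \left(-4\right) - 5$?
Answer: $\frac{20856}{17} \approx 1226.8$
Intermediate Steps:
$q = 28$
$L = - \frac{2}{17}$ ($L = \frac{4}{-9 + \left(5 \left(-4\right) - 5\right)} = \frac{4}{-9 - 25} = \frac{4}{-34} = 4 \left(- \frac{1}{34}\right) = - \frac{2}{17} \approx -0.11765$)
$\left(q + L\right) \left(\left(53 - 39\right) + 30\right) = \left(28 - \frac{2}{17}\right) \left(\left(53 - 39\right) + 30\right) = \frac{474 \left(14 + 30\right)}{17} = \frac{474}{17} \cdot 44 = \frac{20856}{17}$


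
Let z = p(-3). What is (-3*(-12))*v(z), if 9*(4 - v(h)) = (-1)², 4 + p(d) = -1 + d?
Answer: 140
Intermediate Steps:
p(d) = -5 + d (p(d) = -4 + (-1 + d) = -5 + d)
z = -8 (z = -5 - 3 = -8)
v(h) = 35/9 (v(h) = 4 - ⅑*(-1)² = 4 - ⅑*1 = 4 - ⅑ = 35/9)
(-3*(-12))*v(z) = -3*(-12)*(35/9) = 36*(35/9) = 140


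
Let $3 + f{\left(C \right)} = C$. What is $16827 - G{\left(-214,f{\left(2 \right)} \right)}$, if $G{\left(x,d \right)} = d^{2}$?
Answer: $16826$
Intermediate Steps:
$f{\left(C \right)} = -3 + C$
$16827 - G{\left(-214,f{\left(2 \right)} \right)} = 16827 - \left(-3 + 2\right)^{2} = 16827 - \left(-1\right)^{2} = 16827 - 1 = 16826$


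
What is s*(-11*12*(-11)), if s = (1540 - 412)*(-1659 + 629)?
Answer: -1686991680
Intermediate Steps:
s = -1161840 (s = 1128*(-1030) = -1161840)
s*(-11*12*(-11)) = -1161840*(-11*12)*(-11) = -(-153362880)*(-11) = -1161840*1452 = -1686991680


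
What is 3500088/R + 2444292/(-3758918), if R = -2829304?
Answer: -1254511807347/664695108317 ≈ -1.8873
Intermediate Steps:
3500088/R + 2444292/(-3758918) = 3500088/(-2829304) + 2444292/(-3758918) = 3500088*(-1/2829304) + 2444292*(-1/3758918) = -437511/353663 - 1222146/1879459 = -1254511807347/664695108317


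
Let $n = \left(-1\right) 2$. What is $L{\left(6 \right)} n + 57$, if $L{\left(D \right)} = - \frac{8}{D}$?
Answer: $\frac{179}{3} \approx 59.667$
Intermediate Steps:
$n = -2$
$L{\left(6 \right)} n + 57 = - \frac{8}{6} \left(-2\right) + 57 = \left(-8\right) \frac{1}{6} \left(-2\right) + 57 = \left(- \frac{4}{3}\right) \left(-2\right) + 57 = \frac{8}{3} + 57 = \frac{179}{3}$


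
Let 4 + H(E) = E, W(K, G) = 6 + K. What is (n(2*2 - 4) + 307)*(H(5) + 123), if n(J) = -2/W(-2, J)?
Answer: 38006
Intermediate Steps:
H(E) = -4 + E
n(J) = -½ (n(J) = -2/(6 - 2) = -2/4 = -2*¼ = -½)
(n(2*2 - 4) + 307)*(H(5) + 123) = (-½ + 307)*((-4 + 5) + 123) = 613*(1 + 123)/2 = (613/2)*124 = 38006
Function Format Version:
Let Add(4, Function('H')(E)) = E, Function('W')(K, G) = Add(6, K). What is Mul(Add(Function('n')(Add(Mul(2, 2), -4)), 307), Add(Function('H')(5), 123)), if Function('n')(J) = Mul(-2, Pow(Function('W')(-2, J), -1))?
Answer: 38006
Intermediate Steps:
Function('H')(E) = Add(-4, E)
Function('n')(J) = Rational(-1, 2) (Function('n')(J) = Mul(-2, Pow(Add(6, -2), -1)) = Mul(-2, Pow(4, -1)) = Mul(-2, Rational(1, 4)) = Rational(-1, 2))
Mul(Add(Function('n')(Add(Mul(2, 2), -4)), 307), Add(Function('H')(5), 123)) = Mul(Add(Rational(-1, 2), 307), Add(Add(-4, 5), 123)) = Mul(Rational(613, 2), Add(1, 123)) = Mul(Rational(613, 2), 124) = 38006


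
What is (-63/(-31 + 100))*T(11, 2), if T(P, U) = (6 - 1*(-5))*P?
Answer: -2541/23 ≈ -110.48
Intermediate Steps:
T(P, U) = 11*P (T(P, U) = (6 + 5)*P = 11*P)
(-63/(-31 + 100))*T(11, 2) = (-63/(-31 + 100))*(11*11) = -63/69*121 = -63*1/69*121 = -21/23*121 = -2541/23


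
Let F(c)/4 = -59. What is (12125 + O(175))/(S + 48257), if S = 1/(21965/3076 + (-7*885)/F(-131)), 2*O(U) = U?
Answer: 1254345875/4956479546 ≈ 0.25307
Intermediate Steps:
F(c) = -236 (F(c) = 4*(-59) = -236)
O(U) = U/2
S = 1538/51355 (S = 1/(21965/3076 - 7*885/(-236)) = 1/(21965*(1/3076) - 6195*(-1/236)) = 1/(21965/3076 + 105/4) = 1/(51355/1538) = 1538/51355 ≈ 0.029948)
(12125 + O(175))/(S + 48257) = (12125 + (½)*175)/(1538/51355 + 48257) = (12125 + 175/2)/(2478239773/51355) = (24425/2)*(51355/2478239773) = 1254345875/4956479546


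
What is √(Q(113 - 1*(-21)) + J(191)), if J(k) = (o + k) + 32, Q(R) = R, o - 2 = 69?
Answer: 2*√107 ≈ 20.688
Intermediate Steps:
o = 71 (o = 2 + 69 = 71)
J(k) = 103 + k (J(k) = (71 + k) + 32 = 103 + k)
√(Q(113 - 1*(-21)) + J(191)) = √((113 - 1*(-21)) + (103 + 191)) = √((113 + 21) + 294) = √(134 + 294) = √428 = 2*√107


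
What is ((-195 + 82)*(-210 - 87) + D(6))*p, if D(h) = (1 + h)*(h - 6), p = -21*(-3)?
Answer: 2114343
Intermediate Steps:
p = 63
D(h) = (1 + h)*(-6 + h)
((-195 + 82)*(-210 - 87) + D(6))*p = ((-195 + 82)*(-210 - 87) + (-6 + 6² - 5*6))*63 = (-113*(-297) + (-6 + 36 - 30))*63 = (33561 + 0)*63 = 33561*63 = 2114343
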